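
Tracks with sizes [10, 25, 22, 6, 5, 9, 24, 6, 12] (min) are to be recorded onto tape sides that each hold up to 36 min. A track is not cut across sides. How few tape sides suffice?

Total = 25 + 24 + 22 + 12 + 10 + 9 + 6 + 6 + 5 = 119 min.
Lower bound: ⌈119/36⌉ = 4 tape sides.
A packing using 4 tape sides:
  side 1: 25 + 10 = 35
  side 2: 24 + 12 = 36
  side 3: 22 + 9 + 5 = 36
  side 4: 6 + 6 = 12
This matches the lower bound, so 4 is optimal.

4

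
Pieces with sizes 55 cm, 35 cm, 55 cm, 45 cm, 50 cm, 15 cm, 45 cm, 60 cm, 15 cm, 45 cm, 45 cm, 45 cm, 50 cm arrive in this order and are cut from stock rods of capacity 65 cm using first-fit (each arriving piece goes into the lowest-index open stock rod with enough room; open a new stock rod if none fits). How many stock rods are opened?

11

  55 → stock rod 1 (new)  [load 55/65]
  35 → stock rod 2 (new)  [load 35/65]
  55 → stock rod 3 (new)  [load 55/65]
  45 → stock rod 4 (new)  [load 45/65]
  50 → stock rod 5 (new)  [load 50/65]
  15 → stock rod 2  [load 50/65]
  45 → stock rod 6 (new)  [load 45/65]
  60 → stock rod 7 (new)  [load 60/65]
  15 → stock rod 2  [load 65/65]
  45 → stock rod 8 (new)  [load 45/65]
  45 → stock rod 9 (new)  [load 45/65]
  45 → stock rod 10 (new)  [load 45/65]
  50 → stock rod 11 (new)  [load 50/65]
11 stock rods opened.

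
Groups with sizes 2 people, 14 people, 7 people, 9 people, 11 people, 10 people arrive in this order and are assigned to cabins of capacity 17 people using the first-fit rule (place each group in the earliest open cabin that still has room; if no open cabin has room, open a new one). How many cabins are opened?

  2 → cabin 1 (new)  [load 2/17]
  14 → cabin 1  [load 16/17]
  7 → cabin 2 (new)  [load 7/17]
  9 → cabin 2  [load 16/17]
  11 → cabin 3 (new)  [load 11/17]
  10 → cabin 4 (new)  [load 10/17]
4 cabins opened.

4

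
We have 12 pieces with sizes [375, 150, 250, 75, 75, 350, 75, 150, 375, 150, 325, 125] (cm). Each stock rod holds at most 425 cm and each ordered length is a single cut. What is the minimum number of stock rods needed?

7

Total = 375 + 375 + 350 + 325 + 250 + 150 + 150 + 150 + 125 + 75 + 75 + 75 = 2475 cm.
Lower bound: ⌈2475/425⌉ = 6 stock rods.
A packing using 7 stock rods:
  stock rod 1: 375 = 375
  stock rod 2: 375 = 375
  stock rod 3: 350 + 75 = 425
  stock rod 4: 325 + 75 = 400
  stock rod 5: 250 + 150 = 400
  stock rod 6: 150 + 150 + 125 = 425
  stock rod 7: 75 = 75
No arrangement into 6 stock rods stays within capacity, so 7 is optimal.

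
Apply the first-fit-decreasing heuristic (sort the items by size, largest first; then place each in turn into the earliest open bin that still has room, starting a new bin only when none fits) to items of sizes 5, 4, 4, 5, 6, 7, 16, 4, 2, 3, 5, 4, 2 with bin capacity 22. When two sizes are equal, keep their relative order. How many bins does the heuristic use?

Sorted descending: 16, 7, 6, 5, 5, 5, 4, 4, 4, 4, 3, 2, 2.
  16 → bin 1 (new)  [load 16/22]
  7 → bin 2 (new)  [load 7/22]
  6 → bin 1  [load 22/22]
  5 → bin 2  [load 12/22]
  5 → bin 2  [load 17/22]
  5 → bin 2  [load 22/22]
  4 → bin 3 (new)  [load 4/22]
  4 → bin 3  [load 8/22]
  4 → bin 3  [load 12/22]
  4 → bin 3  [load 16/22]
  3 → bin 3  [load 19/22]
  2 → bin 3  [load 21/22]
  2 → bin 4 (new)  [load 2/22]
4 bins opened.

4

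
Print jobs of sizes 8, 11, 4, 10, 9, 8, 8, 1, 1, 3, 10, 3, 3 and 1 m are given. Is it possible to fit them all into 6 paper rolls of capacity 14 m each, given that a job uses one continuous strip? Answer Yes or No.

No

Total = 80 m; ⌈80/14⌉ = 6.
7 print jobs each exceed half the capacity and cannot share a roll, forcing at least 7 paper rolls.
At least 7 paper rolls are required, but only 6 are allowed.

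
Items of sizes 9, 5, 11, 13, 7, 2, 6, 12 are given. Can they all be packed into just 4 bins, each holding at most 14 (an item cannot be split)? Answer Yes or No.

Total = 65; ⌈65/14⌉ = 5.
At least 5 bins are required, but only 4 are allowed.

No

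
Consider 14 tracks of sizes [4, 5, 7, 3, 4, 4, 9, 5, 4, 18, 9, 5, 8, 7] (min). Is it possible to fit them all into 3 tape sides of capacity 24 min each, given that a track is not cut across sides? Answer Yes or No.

Total = 92 min; ⌈92/24⌉ = 4.
At least 4 tape sides are required, but only 3 are allowed.

No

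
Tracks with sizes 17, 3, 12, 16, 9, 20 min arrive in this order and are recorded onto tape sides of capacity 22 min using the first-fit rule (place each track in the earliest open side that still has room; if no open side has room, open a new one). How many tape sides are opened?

4

  17 → side 1 (new)  [load 17/22]
  3 → side 1  [load 20/22]
  12 → side 2 (new)  [load 12/22]
  16 → side 3 (new)  [load 16/22]
  9 → side 2  [load 21/22]
  20 → side 4 (new)  [load 20/22]
4 tape sides opened.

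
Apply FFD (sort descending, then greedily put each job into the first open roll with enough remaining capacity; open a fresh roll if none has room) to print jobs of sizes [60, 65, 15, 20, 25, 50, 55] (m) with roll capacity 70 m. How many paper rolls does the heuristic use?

Sorted descending: 65, 60, 55, 50, 25, 20, 15.
  65 → roll 1 (new)  [load 65/70]
  60 → roll 2 (new)  [load 60/70]
  55 → roll 3 (new)  [load 55/70]
  50 → roll 4 (new)  [load 50/70]
  25 → roll 5 (new)  [load 25/70]
  20 → roll 4  [load 70/70]
  15 → roll 3  [load 70/70]
5 paper rolls opened.

5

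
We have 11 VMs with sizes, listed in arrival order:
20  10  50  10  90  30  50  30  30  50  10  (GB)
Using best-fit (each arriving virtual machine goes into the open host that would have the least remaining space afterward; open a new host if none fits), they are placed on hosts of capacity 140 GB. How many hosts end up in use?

  20 → host 1 (new)  [load 20/140]
  10 → host 1  [load 30/140]
  50 → host 1  [load 80/140]
  10 → host 1  [load 90/140]
  90 → host 2 (new)  [load 90/140]
  30 → host 1  [load 120/140]
  50 → host 2  [load 140/140]
  30 → host 3 (new)  [load 30/140]
  30 → host 3  [load 60/140]
  50 → host 3  [load 110/140]
  10 → host 1  [load 130/140]
3 hosts opened.

3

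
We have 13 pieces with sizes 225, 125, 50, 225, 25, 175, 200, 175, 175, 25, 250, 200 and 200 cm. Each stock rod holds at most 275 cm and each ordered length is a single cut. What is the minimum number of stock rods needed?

Total = 250 + 225 + 225 + 200 + 200 + 200 + 175 + 175 + 175 + 125 + 50 + 25 + 25 = 2050 cm.
Lower bound: ⌈2050/275⌉ = 8 stock rods.
Also, 9 pieces each exceed 275/2 cm, and no two of those can share a stock rod, so at least 9 stock rods are needed.
A packing using 10 stock rods:
  stock rod 1: 250 + 25 = 275
  stock rod 2: 225 + 50 = 275
  stock rod 3: 225 + 25 = 250
  stock rod 4: 200 = 200
  stock rod 5: 200 = 200
  stock rod 6: 200 = 200
  stock rod 7: 175 = 175
  stock rod 8: 175 = 175
  stock rod 9: 175 = 175
  stock rod 10: 125 = 125
No arrangement into 9 stock rods stays within capacity, so 10 is optimal.

10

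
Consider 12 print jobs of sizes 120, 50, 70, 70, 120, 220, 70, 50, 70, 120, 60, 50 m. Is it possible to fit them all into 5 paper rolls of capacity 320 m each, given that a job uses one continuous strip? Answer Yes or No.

Yes

A valid assignment using 4 paper rolls:
  roll 1: 220 + 70 = 290
  roll 2: 120 + 120 + 70 = 310
  roll 3: 120 + 70 + 70 + 60 = 320
  roll 4: 50 + 50 + 50 = 150
That uses only 4 ≤ 5, so 5 paper rolls are enough.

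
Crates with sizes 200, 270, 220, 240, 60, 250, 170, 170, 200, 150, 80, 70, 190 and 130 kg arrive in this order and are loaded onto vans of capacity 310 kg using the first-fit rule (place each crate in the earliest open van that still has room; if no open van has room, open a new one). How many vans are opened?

10

  200 → van 1 (new)  [load 200/310]
  270 → van 2 (new)  [load 270/310]
  220 → van 3 (new)  [load 220/310]
  240 → van 4 (new)  [load 240/310]
  60 → van 1  [load 260/310]
  250 → van 5 (new)  [load 250/310]
  170 → van 6 (new)  [load 170/310]
  170 → van 7 (new)  [load 170/310]
  200 → van 8 (new)  [load 200/310]
  150 → van 9 (new)  [load 150/310]
  80 → van 3  [load 300/310]
  70 → van 4  [load 310/310]
  190 → van 10 (new)  [load 190/310]
  130 → van 6  [load 300/310]
10 vans opened.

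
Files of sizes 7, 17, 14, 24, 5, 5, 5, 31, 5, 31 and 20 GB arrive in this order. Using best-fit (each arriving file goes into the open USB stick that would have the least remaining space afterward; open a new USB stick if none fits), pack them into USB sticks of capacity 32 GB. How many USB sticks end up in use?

  7 → USB stick 1 (new)  [load 7/32]
  17 → USB stick 1  [load 24/32]
  14 → USB stick 2 (new)  [load 14/32]
  24 → USB stick 3 (new)  [load 24/32]
  5 → USB stick 1  [load 29/32]
  5 → USB stick 3  [load 29/32]
  5 → USB stick 2  [load 19/32]
  31 → USB stick 4 (new)  [load 31/32]
  5 → USB stick 2  [load 24/32]
  31 → USB stick 5 (new)  [load 31/32]
  20 → USB stick 6 (new)  [load 20/32]
6 USB sticks opened.

6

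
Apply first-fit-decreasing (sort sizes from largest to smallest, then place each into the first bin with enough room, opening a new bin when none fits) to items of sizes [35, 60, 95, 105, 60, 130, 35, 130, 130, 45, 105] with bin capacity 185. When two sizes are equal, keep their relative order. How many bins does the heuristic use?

6

Sorted descending: 130, 130, 130, 105, 105, 95, 60, 60, 45, 35, 35.
  130 → bin 1 (new)  [load 130/185]
  130 → bin 2 (new)  [load 130/185]
  130 → bin 3 (new)  [load 130/185]
  105 → bin 4 (new)  [load 105/185]
  105 → bin 5 (new)  [load 105/185]
  95 → bin 6 (new)  [load 95/185]
  60 → bin 4  [load 165/185]
  60 → bin 5  [load 165/185]
  45 → bin 1  [load 175/185]
  35 → bin 2  [load 165/185]
  35 → bin 3  [load 165/185]
6 bins opened.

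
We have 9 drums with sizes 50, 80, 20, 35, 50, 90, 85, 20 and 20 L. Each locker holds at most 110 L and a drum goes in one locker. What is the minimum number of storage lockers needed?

5

Total = 90 + 85 + 80 + 50 + 50 + 35 + 20 + 20 + 20 = 450 L.
Lower bound: ⌈450/110⌉ = 5 storage lockers.
A packing using 5 storage lockers:
  locker 1: 90 + 20 = 110
  locker 2: 85 + 20 = 105
  locker 3: 80 + 20 = 100
  locker 4: 50 + 50 = 100
  locker 5: 35 = 35
This matches the lower bound, so 5 is optimal.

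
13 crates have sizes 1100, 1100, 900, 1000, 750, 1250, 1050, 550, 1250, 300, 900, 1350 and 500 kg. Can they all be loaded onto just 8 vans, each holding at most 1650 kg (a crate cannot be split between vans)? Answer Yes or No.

Total = 12000 kg; ⌈12000/1650⌉ = 8.
9 crates each exceed half the capacity and cannot share a van, forcing at least 9 vans.
At least 9 vans are required, but only 8 are allowed.

No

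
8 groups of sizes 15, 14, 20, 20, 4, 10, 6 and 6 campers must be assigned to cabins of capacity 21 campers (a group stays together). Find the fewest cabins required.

5

Total = 20 + 20 + 15 + 14 + 10 + 6 + 6 + 4 = 95 campers.
Lower bound: ⌈95/21⌉ = 5 cabins.
A packing using 5 cabins:
  cabin 1: 20 = 20
  cabin 2: 20 = 20
  cabin 3: 15 + 6 = 21
  cabin 4: 14 + 6 = 20
  cabin 5: 10 + 4 = 14
This matches the lower bound, so 5 is optimal.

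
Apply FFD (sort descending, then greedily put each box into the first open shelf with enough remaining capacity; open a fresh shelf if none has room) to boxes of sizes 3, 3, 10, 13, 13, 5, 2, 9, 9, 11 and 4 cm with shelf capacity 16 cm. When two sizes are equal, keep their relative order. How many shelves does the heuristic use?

6

Sorted descending: 13, 13, 11, 10, 9, 9, 5, 4, 3, 3, 2.
  13 → shelf 1 (new)  [load 13/16]
  13 → shelf 2 (new)  [load 13/16]
  11 → shelf 3 (new)  [load 11/16]
  10 → shelf 4 (new)  [load 10/16]
  9 → shelf 5 (new)  [load 9/16]
  9 → shelf 6 (new)  [load 9/16]
  5 → shelf 3  [load 16/16]
  4 → shelf 4  [load 14/16]
  3 → shelf 1  [load 16/16]
  3 → shelf 2  [load 16/16]
  2 → shelf 4  [load 16/16]
6 shelves opened.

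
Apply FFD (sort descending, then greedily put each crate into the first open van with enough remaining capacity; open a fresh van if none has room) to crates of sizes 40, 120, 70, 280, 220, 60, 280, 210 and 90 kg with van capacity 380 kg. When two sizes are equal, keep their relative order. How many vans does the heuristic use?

Sorted descending: 280, 280, 220, 210, 120, 90, 70, 60, 40.
  280 → van 1 (new)  [load 280/380]
  280 → van 2 (new)  [load 280/380]
  220 → van 3 (new)  [load 220/380]
  210 → van 4 (new)  [load 210/380]
  120 → van 3  [load 340/380]
  90 → van 1  [load 370/380]
  70 → van 2  [load 350/380]
  60 → van 4  [load 270/380]
  40 → van 3  [load 380/380]
4 vans opened.

4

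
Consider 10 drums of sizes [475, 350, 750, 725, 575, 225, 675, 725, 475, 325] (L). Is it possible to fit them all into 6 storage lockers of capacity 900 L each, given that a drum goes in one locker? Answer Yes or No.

No

Total = 5300 L; ⌈5300/900⌉ = 6.
7 drums each exceed half the capacity and cannot share a locker, forcing at least 7 storage lockers.
At least 7 storage lockers are required, but only 6 are allowed.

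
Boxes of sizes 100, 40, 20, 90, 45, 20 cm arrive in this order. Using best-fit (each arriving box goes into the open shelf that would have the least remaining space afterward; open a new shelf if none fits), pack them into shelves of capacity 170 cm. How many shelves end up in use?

2

  100 → shelf 1 (new)  [load 100/170]
  40 → shelf 1  [load 140/170]
  20 → shelf 1  [load 160/170]
  90 → shelf 2 (new)  [load 90/170]
  45 → shelf 2  [load 135/170]
  20 → shelf 2  [load 155/170]
2 shelves opened.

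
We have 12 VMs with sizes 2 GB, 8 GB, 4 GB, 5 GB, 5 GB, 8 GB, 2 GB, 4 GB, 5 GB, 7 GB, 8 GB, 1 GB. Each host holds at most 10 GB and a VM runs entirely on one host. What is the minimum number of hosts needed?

7

Total = 8 + 8 + 8 + 7 + 5 + 5 + 5 + 4 + 4 + 2 + 2 + 1 = 59 GB.
Lower bound: ⌈59/10⌉ = 6 hosts.
A packing using 7 hosts:
  host 1: 8 + 2 = 10
  host 2: 8 + 2 = 10
  host 3: 8 + 1 = 9
  host 4: 7 = 7
  host 5: 5 + 5 = 10
  host 6: 5 + 4 = 9
  host 7: 4 = 4
No arrangement into 6 hosts stays within capacity, so 7 is optimal.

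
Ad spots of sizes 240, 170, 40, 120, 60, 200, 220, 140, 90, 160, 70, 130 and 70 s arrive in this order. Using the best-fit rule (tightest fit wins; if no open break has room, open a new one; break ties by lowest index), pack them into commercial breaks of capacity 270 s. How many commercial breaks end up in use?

  240 → break 1 (new)  [load 240/270]
  170 → break 2 (new)  [load 170/270]
  40 → break 2  [load 210/270]
  120 → break 3 (new)  [load 120/270]
  60 → break 2  [load 270/270]
  200 → break 4 (new)  [load 200/270]
  220 → break 5 (new)  [load 220/270]
  140 → break 3  [load 260/270]
  90 → break 6 (new)  [load 90/270]
  160 → break 6  [load 250/270]
  70 → break 4  [load 270/270]
  130 → break 7 (new)  [load 130/270]
  70 → break 7  [load 200/270]
7 commercial breaks opened.

7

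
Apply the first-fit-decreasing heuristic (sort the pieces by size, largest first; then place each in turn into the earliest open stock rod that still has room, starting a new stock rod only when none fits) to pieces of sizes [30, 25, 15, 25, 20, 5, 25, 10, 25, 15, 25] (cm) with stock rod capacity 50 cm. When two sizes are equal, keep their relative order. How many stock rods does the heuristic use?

Sorted descending: 30, 25, 25, 25, 25, 25, 20, 15, 15, 10, 5.
  30 → stock rod 1 (new)  [load 30/50]
  25 → stock rod 2 (new)  [load 25/50]
  25 → stock rod 2  [load 50/50]
  25 → stock rod 3 (new)  [load 25/50]
  25 → stock rod 3  [load 50/50]
  25 → stock rod 4 (new)  [load 25/50]
  20 → stock rod 1  [load 50/50]
  15 → stock rod 4  [load 40/50]
  15 → stock rod 5 (new)  [load 15/50]
  10 → stock rod 4  [load 50/50]
  5 → stock rod 5  [load 20/50]
5 stock rods opened.

5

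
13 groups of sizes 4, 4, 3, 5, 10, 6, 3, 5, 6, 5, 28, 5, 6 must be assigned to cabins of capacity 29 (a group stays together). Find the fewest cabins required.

4

Total = 28 + 10 + 6 + 6 + 6 + 5 + 5 + 5 + 5 + 4 + 4 + 3 + 3 = 90.
Lower bound: ⌈90/29⌉ = 4 cabins.
A packing using 4 cabins:
  cabin 1: 28 = 28
  cabin 2: 10 + 6 + 6 + 6 = 28
  cabin 3: 5 + 5 + 5 + 5 + 4 + 4 = 28
  cabin 4: 3 + 3 = 6
This matches the lower bound, so 4 is optimal.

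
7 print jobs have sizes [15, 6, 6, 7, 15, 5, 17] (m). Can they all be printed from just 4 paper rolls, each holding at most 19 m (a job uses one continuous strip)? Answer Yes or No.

No

Total = 71 m; ⌈71/19⌉ = 4.
The bound of 4 does not rule out 4, but exhaustive search shows no assignment into 4 paper rolls of capacity 19 m exists — the minimum is 5.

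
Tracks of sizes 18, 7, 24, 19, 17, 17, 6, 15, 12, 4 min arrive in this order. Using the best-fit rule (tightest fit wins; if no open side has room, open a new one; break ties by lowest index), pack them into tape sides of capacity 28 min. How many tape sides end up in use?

  18 → side 1 (new)  [load 18/28]
  7 → side 1  [load 25/28]
  24 → side 2 (new)  [load 24/28]
  19 → side 3 (new)  [load 19/28]
  17 → side 4 (new)  [load 17/28]
  17 → side 5 (new)  [load 17/28]
  6 → side 3  [load 25/28]
  15 → side 6 (new)  [load 15/28]
  12 → side 6  [load 27/28]
  4 → side 2  [load 28/28]
6 tape sides opened.

6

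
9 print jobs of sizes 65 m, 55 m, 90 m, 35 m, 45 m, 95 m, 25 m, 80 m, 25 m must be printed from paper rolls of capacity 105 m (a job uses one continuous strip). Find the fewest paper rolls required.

Total = 95 + 90 + 80 + 65 + 55 + 45 + 35 + 25 + 25 = 515 m.
Lower bound: ⌈515/105⌉ = 5 paper rolls.
A packing using 6 paper rolls:
  roll 1: 95 = 95
  roll 2: 90 = 90
  roll 3: 80 + 25 = 105
  roll 4: 65 + 35 = 100
  roll 5: 55 + 45 = 100
  roll 6: 25 = 25
No arrangement into 5 paper rolls stays within capacity, so 6 is optimal.

6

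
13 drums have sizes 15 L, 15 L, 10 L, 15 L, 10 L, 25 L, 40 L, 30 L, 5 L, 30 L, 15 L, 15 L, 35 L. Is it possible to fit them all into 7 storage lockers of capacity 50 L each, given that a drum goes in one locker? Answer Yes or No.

A valid assignment using 6 storage lockers:
  locker 1: 40 + 10 = 50
  locker 2: 35 + 15 = 50
  locker 3: 30 + 15 + 5 = 50
  locker 4: 30 + 15 = 45
  locker 5: 25 + 15 + 10 = 50
  locker 6: 15 = 15
That uses only 6 ≤ 7, so 7 storage lockers are enough.

Yes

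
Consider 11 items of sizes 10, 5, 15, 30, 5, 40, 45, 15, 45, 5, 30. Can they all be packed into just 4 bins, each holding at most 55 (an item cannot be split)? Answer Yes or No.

Total = 245; ⌈245/55⌉ = 5.
At least 5 bins are required, but only 4 are allowed.

No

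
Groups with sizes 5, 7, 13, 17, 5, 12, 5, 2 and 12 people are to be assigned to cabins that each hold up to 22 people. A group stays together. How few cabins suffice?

4

Total = 17 + 13 + 12 + 12 + 7 + 5 + 5 + 5 + 2 = 78 people.
Lower bound: ⌈78/22⌉ = 4 cabins.
A packing using 4 cabins:
  cabin 1: 17 + 5 = 22
  cabin 2: 13 + 7 + 2 = 22
  cabin 3: 12 + 5 + 5 = 22
  cabin 4: 12 = 12
This matches the lower bound, so 4 is optimal.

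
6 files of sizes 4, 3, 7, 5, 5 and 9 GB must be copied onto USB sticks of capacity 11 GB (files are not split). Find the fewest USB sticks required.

4

Total = 9 + 7 + 5 + 5 + 4 + 3 = 33 GB.
Lower bound: ⌈33/11⌉ = 3 USB sticks.
A packing using 4 USB sticks:
  USB stick 1: 9 = 9
  USB stick 2: 7 + 4 = 11
  USB stick 3: 5 + 5 = 10
  USB stick 4: 3 = 3
No arrangement into 3 USB sticks stays within capacity, so 4 is optimal.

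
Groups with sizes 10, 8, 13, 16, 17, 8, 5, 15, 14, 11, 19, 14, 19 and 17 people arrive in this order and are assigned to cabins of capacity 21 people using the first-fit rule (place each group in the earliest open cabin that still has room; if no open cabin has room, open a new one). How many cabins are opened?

11

  10 → cabin 1 (new)  [load 10/21]
  8 → cabin 1  [load 18/21]
  13 → cabin 2 (new)  [load 13/21]
  16 → cabin 3 (new)  [load 16/21]
  17 → cabin 4 (new)  [load 17/21]
  8 → cabin 2  [load 21/21]
  5 → cabin 3  [load 21/21]
  15 → cabin 5 (new)  [load 15/21]
  14 → cabin 6 (new)  [load 14/21]
  11 → cabin 7 (new)  [load 11/21]
  19 → cabin 8 (new)  [load 19/21]
  14 → cabin 9 (new)  [load 14/21]
  19 → cabin 10 (new)  [load 19/21]
  17 → cabin 11 (new)  [load 17/21]
11 cabins opened.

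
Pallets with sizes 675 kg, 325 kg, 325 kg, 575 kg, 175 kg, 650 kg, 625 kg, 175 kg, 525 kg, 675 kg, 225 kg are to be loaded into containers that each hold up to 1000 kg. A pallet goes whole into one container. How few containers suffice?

6

Total = 675 + 675 + 650 + 625 + 575 + 525 + 325 + 325 + 225 + 175 + 175 = 4950 kg.
Lower bound: ⌈4950/1000⌉ = 5 containers.
Also, 6 pallets each exceed 500 kg, and no two of those can share a container, so at least 6 containers are needed.
A packing using 6 containers:
  container 1: 675 + 325 = 1000
  container 2: 675 + 325 = 1000
  container 3: 650 + 225 = 875
  container 4: 625 + 175 + 175 = 975
  container 5: 575 = 575
  container 6: 525 = 525
This matches the lower bound, so 6 is optimal.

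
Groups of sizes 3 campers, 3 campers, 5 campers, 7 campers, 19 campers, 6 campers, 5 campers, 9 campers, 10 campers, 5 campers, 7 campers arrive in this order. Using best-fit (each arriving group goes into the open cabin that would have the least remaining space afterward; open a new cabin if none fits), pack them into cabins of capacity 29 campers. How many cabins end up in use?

  3 → cabin 1 (new)  [load 3/29]
  3 → cabin 1  [load 6/29]
  5 → cabin 1  [load 11/29]
  7 → cabin 1  [load 18/29]
  19 → cabin 2 (new)  [load 19/29]
  6 → cabin 2  [load 25/29]
  5 → cabin 1  [load 23/29]
  9 → cabin 3 (new)  [load 9/29]
  10 → cabin 3  [load 19/29]
  5 → cabin 1  [load 28/29]
  7 → cabin 3  [load 26/29]
3 cabins opened.

3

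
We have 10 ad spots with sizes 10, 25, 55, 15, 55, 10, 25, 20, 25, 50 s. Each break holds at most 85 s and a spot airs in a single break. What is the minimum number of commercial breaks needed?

4

Total = 55 + 55 + 50 + 25 + 25 + 25 + 20 + 15 + 10 + 10 = 290 s.
Lower bound: ⌈290/85⌉ = 4 commercial breaks.
A packing using 4 commercial breaks:
  break 1: 55 + 25 = 80
  break 2: 55 + 25 = 80
  break 3: 50 + 25 + 10 = 85
  break 4: 20 + 15 + 10 = 45
This matches the lower bound, so 4 is optimal.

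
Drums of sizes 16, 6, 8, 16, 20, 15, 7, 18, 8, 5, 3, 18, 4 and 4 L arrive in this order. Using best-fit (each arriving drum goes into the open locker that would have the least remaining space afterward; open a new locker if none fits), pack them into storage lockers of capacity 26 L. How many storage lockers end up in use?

6

  16 → locker 1 (new)  [load 16/26]
  6 → locker 1  [load 22/26]
  8 → locker 2 (new)  [load 8/26]
  16 → locker 2  [load 24/26]
  20 → locker 3 (new)  [load 20/26]
  15 → locker 4 (new)  [load 15/26]
  7 → locker 4  [load 22/26]
  18 → locker 5 (new)  [load 18/26]
  8 → locker 5  [load 26/26]
  5 → locker 3  [load 25/26]
  3 → locker 1  [load 25/26]
  18 → locker 6 (new)  [load 18/26]
  4 → locker 4  [load 26/26]
  4 → locker 6  [load 22/26]
6 storage lockers opened.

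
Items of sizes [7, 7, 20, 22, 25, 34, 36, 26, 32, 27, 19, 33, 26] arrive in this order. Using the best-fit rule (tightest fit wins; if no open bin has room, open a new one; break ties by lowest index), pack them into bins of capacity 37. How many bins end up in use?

  7 → bin 1 (new)  [load 7/37]
  7 → bin 1  [load 14/37]
  20 → bin 1  [load 34/37]
  22 → bin 2 (new)  [load 22/37]
  25 → bin 3 (new)  [load 25/37]
  34 → bin 4 (new)  [load 34/37]
  36 → bin 5 (new)  [load 36/37]
  26 → bin 6 (new)  [load 26/37]
  32 → bin 7 (new)  [load 32/37]
  27 → bin 8 (new)  [load 27/37]
  19 → bin 9 (new)  [load 19/37]
  33 → bin 10 (new)  [load 33/37]
  26 → bin 11 (new)  [load 26/37]
11 bins opened.

11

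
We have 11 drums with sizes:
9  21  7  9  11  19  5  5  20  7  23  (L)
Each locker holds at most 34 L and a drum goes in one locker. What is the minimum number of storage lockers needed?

5

Total = 23 + 21 + 20 + 19 + 11 + 9 + 9 + 7 + 7 + 5 + 5 = 136 L.
Lower bound: ⌈136/34⌉ = 4 storage lockers.
A packing using 5 storage lockers:
  locker 1: 23 + 11 = 34
  locker 2: 21 + 9 = 30
  locker 3: 20 + 9 + 5 = 34
  locker 4: 19 + 7 + 7 = 33
  locker 5: 5 = 5
No arrangement into 4 storage lockers stays within capacity, so 5 is optimal.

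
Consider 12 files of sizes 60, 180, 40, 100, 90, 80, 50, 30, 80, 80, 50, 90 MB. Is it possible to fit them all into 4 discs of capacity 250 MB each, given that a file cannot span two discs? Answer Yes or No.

Yes

A valid assignment using 4 discs:
  disc 1: 180 + 60 = 240
  disc 2: 100 + 90 + 50 = 240
  disc 3: 90 + 80 + 80 = 250
  disc 4: 80 + 50 + 40 + 30 = 200
Every load is within 250 MB, so 4 discs suffice.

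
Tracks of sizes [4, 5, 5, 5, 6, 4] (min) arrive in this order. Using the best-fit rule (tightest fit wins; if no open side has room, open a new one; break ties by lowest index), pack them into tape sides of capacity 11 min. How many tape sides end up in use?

  4 → side 1 (new)  [load 4/11]
  5 → side 1  [load 9/11]
  5 → side 2 (new)  [load 5/11]
  5 → side 2  [load 10/11]
  6 → side 3 (new)  [load 6/11]
  4 → side 3  [load 10/11]
3 tape sides opened.

3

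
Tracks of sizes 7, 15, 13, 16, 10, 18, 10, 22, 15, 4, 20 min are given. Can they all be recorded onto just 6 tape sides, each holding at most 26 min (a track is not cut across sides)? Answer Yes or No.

No

Total = 150 min; ⌈150/26⌉ = 6.
The bound of 6 does not rule out 6, but exhaustive search shows no assignment into 6 tape sides of capacity 26 min exists — the minimum is 7.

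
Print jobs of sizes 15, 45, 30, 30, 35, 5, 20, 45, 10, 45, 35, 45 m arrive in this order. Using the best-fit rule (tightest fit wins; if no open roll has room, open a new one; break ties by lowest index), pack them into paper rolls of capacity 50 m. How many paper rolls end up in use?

8

  15 → roll 1 (new)  [load 15/50]
  45 → roll 2 (new)  [load 45/50]
  30 → roll 1  [load 45/50]
  30 → roll 3 (new)  [load 30/50]
  35 → roll 4 (new)  [load 35/50]
  5 → roll 1  [load 50/50]
  20 → roll 3  [load 50/50]
  45 → roll 5 (new)  [load 45/50]
  10 → roll 4  [load 45/50]
  45 → roll 6 (new)  [load 45/50]
  35 → roll 7 (new)  [load 35/50]
  45 → roll 8 (new)  [load 45/50]
8 paper rolls opened.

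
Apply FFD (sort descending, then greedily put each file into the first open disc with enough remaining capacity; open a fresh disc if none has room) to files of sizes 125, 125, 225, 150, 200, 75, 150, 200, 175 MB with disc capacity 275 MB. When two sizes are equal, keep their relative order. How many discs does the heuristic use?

6

Sorted descending: 225, 200, 200, 175, 150, 150, 125, 125, 75.
  225 → disc 1 (new)  [load 225/275]
  200 → disc 2 (new)  [load 200/275]
  200 → disc 3 (new)  [load 200/275]
  175 → disc 4 (new)  [load 175/275]
  150 → disc 5 (new)  [load 150/275]
  150 → disc 6 (new)  [load 150/275]
  125 → disc 5  [load 275/275]
  125 → disc 6  [load 275/275]
  75 → disc 2  [load 275/275]
6 discs opened.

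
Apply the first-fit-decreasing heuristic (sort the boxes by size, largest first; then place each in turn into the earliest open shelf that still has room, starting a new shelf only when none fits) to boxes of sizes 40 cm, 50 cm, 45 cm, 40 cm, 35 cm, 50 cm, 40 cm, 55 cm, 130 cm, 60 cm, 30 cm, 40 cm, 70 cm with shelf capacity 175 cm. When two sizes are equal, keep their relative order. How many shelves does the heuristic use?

5

Sorted descending: 130, 70, 60, 55, 50, 50, 45, 40, 40, 40, 40, 35, 30.
  130 → shelf 1 (new)  [load 130/175]
  70 → shelf 2 (new)  [load 70/175]
  60 → shelf 2  [load 130/175]
  55 → shelf 3 (new)  [load 55/175]
  50 → shelf 3  [load 105/175]
  50 → shelf 3  [load 155/175]
  45 → shelf 1  [load 175/175]
  40 → shelf 2  [load 170/175]
  40 → shelf 4 (new)  [load 40/175]
  40 → shelf 4  [load 80/175]
  40 → shelf 4  [load 120/175]
  35 → shelf 4  [load 155/175]
  30 → shelf 5 (new)  [load 30/175]
5 shelves opened.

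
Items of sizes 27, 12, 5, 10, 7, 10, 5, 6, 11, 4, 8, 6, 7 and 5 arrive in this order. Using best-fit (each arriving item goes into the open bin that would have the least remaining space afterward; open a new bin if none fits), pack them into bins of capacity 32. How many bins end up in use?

  27 → bin 1 (new)  [load 27/32]
  12 → bin 2 (new)  [load 12/32]
  5 → bin 1  [load 32/32]
  10 → bin 2  [load 22/32]
  7 → bin 2  [load 29/32]
  10 → bin 3 (new)  [load 10/32]
  5 → bin 3  [load 15/32]
  6 → bin 3  [load 21/32]
  11 → bin 3  [load 32/32]
  4 → bin 4 (new)  [load 4/32]
  8 → bin 4  [load 12/32]
  6 → bin 4  [load 18/32]
  7 → bin 4  [load 25/32]
  5 → bin 4  [load 30/32]
4 bins opened.

4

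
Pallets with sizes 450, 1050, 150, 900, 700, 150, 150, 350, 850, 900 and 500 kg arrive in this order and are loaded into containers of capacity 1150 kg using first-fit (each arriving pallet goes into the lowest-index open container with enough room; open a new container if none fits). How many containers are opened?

7

  450 → container 1 (new)  [load 450/1150]
  1050 → container 2 (new)  [load 1050/1150]
  150 → container 1  [load 600/1150]
  900 → container 3 (new)  [load 900/1150]
  700 → container 4 (new)  [load 700/1150]
  150 → container 1  [load 750/1150]
  150 → container 1  [load 900/1150]
  350 → container 4  [load 1050/1150]
  850 → container 5 (new)  [load 850/1150]
  900 → container 6 (new)  [load 900/1150]
  500 → container 7 (new)  [load 500/1150]
7 containers opened.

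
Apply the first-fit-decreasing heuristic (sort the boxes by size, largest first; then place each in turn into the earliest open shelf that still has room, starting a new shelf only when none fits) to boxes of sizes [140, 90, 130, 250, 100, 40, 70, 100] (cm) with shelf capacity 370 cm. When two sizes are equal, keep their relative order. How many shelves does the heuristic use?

Sorted descending: 250, 140, 130, 100, 100, 90, 70, 40.
  250 → shelf 1 (new)  [load 250/370]
  140 → shelf 2 (new)  [load 140/370]
  130 → shelf 2  [load 270/370]
  100 → shelf 1  [load 350/370]
  100 → shelf 2  [load 370/370]
  90 → shelf 3 (new)  [load 90/370]
  70 → shelf 3  [load 160/370]
  40 → shelf 3  [load 200/370]
3 shelves opened.

3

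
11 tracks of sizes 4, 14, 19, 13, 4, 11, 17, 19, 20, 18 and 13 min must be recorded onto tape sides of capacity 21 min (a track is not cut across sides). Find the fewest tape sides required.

Total = 20 + 19 + 19 + 18 + 17 + 14 + 13 + 13 + 11 + 4 + 4 = 152 min.
Lower bound: ⌈152/21⌉ = 8 tape sides.
Also, 9 tracks each exceed 21/2 min, and no two of those can share a side, so at least 9 tape sides are needed.
A packing using 9 tape sides:
  side 1: 20 = 20
  side 2: 19 = 19
  side 3: 19 = 19
  side 4: 18 = 18
  side 5: 17 + 4 = 21
  side 6: 14 + 4 = 18
  side 7: 13 = 13
  side 8: 13 = 13
  side 9: 11 = 11
This matches the lower bound, so 9 is optimal.

9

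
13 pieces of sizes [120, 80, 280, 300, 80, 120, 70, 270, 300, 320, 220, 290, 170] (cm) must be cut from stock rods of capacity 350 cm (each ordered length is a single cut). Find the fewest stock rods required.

Total = 320 + 300 + 300 + 290 + 280 + 270 + 220 + 170 + 120 + 120 + 80 + 80 + 70 = 2620 cm.
Lower bound: ⌈2620/350⌉ = 8 stock rods.
A packing using 9 stock rods:
  stock rod 1: 320 = 320
  stock rod 2: 300 = 300
  stock rod 3: 300 = 300
  stock rod 4: 290 = 290
  stock rod 5: 280 + 70 = 350
  stock rod 6: 270 + 80 = 350
  stock rod 7: 220 + 120 = 340
  stock rod 8: 170 + 120 = 290
  stock rod 9: 80 = 80
No arrangement into 8 stock rods stays within capacity, so 9 is optimal.

9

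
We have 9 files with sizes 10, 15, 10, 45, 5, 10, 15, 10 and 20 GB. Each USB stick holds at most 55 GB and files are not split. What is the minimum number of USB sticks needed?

Total = 45 + 20 + 15 + 15 + 10 + 10 + 10 + 10 + 5 = 140 GB.
Lower bound: ⌈140/55⌉ = 3 USB sticks.
A packing using 3 USB sticks:
  USB stick 1: 45 + 10 = 55
  USB stick 2: 20 + 15 + 15 + 5 = 55
  USB stick 3: 10 + 10 + 10 = 30
This matches the lower bound, so 3 is optimal.

3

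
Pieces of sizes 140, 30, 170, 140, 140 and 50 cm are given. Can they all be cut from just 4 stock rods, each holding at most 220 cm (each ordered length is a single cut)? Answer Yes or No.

A valid assignment using 4 stock rods:
  stock rod 1: 170 + 50 = 220
  stock rod 2: 140 + 30 = 170
  stock rod 3: 140 = 140
  stock rod 4: 140 = 140
Every load is within 220 cm, so 4 stock rods suffice.

Yes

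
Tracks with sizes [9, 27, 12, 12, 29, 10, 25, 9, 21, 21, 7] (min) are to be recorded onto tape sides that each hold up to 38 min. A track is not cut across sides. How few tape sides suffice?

Total = 29 + 27 + 25 + 21 + 21 + 12 + 12 + 10 + 9 + 9 + 7 = 182 min.
Lower bound: ⌈182/38⌉ = 5 tape sides.
A packing using 5 tape sides:
  side 1: 29 + 9 = 38
  side 2: 27 + 10 = 37
  side 3: 25 + 12 = 37
  side 4: 21 + 12 = 33
  side 5: 21 + 9 + 7 = 37
This matches the lower bound, so 5 is optimal.

5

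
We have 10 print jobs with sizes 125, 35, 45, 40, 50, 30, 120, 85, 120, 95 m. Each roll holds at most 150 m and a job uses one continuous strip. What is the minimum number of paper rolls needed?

Total = 125 + 120 + 120 + 95 + 85 + 50 + 45 + 40 + 35 + 30 = 745 m.
Lower bound: ⌈745/150⌉ = 5 paper rolls.
A packing using 6 paper rolls:
  roll 1: 125 = 125
  roll 2: 120 + 30 = 150
  roll 3: 120 = 120
  roll 4: 95 + 50 = 145
  roll 5: 85 + 45 = 130
  roll 6: 40 + 35 = 75
No arrangement into 5 paper rolls stays within capacity, so 6 is optimal.

6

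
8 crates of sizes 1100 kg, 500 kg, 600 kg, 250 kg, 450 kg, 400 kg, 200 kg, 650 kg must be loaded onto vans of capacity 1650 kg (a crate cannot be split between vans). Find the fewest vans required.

3

Total = 1100 + 650 + 600 + 500 + 450 + 400 + 250 + 200 = 4150 kg.
Lower bound: ⌈4150/1650⌉ = 3 vans.
A packing using 3 vans:
  van 1: 1100 + 500 = 1600
  van 2: 650 + 600 + 400 = 1650
  van 3: 450 + 250 + 200 = 900
This matches the lower bound, so 3 is optimal.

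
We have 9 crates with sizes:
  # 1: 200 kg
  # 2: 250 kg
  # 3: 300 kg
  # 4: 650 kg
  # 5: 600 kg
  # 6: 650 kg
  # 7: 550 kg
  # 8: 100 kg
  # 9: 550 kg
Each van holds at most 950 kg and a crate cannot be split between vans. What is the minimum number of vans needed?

Total = 650 + 650 + 600 + 550 + 550 + 300 + 250 + 200 + 100 = 3850 kg.
Lower bound: ⌈3850/950⌉ = 5 vans.
A packing using 5 vans:
  van 1: 650 + 300 = 950
  van 2: 650 + 250 = 900
  van 3: 600 + 200 + 100 = 900
  van 4: 550 = 550
  van 5: 550 = 550
This matches the lower bound, so 5 is optimal.

5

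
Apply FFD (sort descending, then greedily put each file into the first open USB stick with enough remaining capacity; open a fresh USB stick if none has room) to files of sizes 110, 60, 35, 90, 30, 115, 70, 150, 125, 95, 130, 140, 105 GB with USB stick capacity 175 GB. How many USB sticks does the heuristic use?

9

Sorted descending: 150, 140, 130, 125, 115, 110, 105, 95, 90, 70, 60, 35, 30.
  150 → USB stick 1 (new)  [load 150/175]
  140 → USB stick 2 (new)  [load 140/175]
  130 → USB stick 3 (new)  [load 130/175]
  125 → USB stick 4 (new)  [load 125/175]
  115 → USB stick 5 (new)  [load 115/175]
  110 → USB stick 6 (new)  [load 110/175]
  105 → USB stick 7 (new)  [load 105/175]
  95 → USB stick 8 (new)  [load 95/175]
  90 → USB stick 9 (new)  [load 90/175]
  70 → USB stick 7  [load 175/175]
  60 → USB stick 5  [load 175/175]
  35 → USB stick 2  [load 175/175]
  30 → USB stick 3  [load 160/175]
9 USB sticks opened.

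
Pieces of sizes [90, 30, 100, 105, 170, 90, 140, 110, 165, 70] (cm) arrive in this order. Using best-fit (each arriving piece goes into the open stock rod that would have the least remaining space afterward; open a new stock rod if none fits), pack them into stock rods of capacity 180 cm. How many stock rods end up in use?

  90 → stock rod 1 (new)  [load 90/180]
  30 → stock rod 1  [load 120/180]
  100 → stock rod 2 (new)  [load 100/180]
  105 → stock rod 3 (new)  [load 105/180]
  170 → stock rod 4 (new)  [load 170/180]
  90 → stock rod 5 (new)  [load 90/180]
  140 → stock rod 6 (new)  [load 140/180]
  110 → stock rod 7 (new)  [load 110/180]
  165 → stock rod 8 (new)  [load 165/180]
  70 → stock rod 7  [load 180/180]
8 stock rods opened.

8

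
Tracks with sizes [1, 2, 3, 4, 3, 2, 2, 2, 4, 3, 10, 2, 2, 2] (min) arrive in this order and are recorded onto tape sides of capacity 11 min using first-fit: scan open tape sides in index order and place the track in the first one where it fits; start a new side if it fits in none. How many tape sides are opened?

  1 → side 1 (new)  [load 1/11]
  2 → side 1  [load 3/11]
  3 → side 1  [load 6/11]
  4 → side 1  [load 10/11]
  3 → side 2 (new)  [load 3/11]
  2 → side 2  [load 5/11]
  2 → side 2  [load 7/11]
  2 → side 2  [load 9/11]
  4 → side 3 (new)  [load 4/11]
  3 → side 3  [load 7/11]
  10 → side 4 (new)  [load 10/11]
  2 → side 2  [load 11/11]
  2 → side 3  [load 9/11]
  2 → side 3  [load 11/11]
4 tape sides opened.

4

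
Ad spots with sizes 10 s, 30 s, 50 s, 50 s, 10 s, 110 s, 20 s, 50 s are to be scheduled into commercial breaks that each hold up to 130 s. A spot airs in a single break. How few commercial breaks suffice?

3

Total = 110 + 50 + 50 + 50 + 30 + 20 + 10 + 10 = 330 s.
Lower bound: ⌈330/130⌉ = 3 commercial breaks.
A packing using 3 commercial breaks:
  break 1: 110 + 20 = 130
  break 2: 50 + 50 + 30 = 130
  break 3: 50 + 10 + 10 = 70
This matches the lower bound, so 3 is optimal.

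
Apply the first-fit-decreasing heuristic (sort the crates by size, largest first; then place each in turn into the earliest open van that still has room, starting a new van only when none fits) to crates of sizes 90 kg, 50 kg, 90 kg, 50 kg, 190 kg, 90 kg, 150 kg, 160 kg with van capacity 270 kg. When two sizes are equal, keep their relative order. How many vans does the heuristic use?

4

Sorted descending: 190, 160, 150, 90, 90, 90, 50, 50.
  190 → van 1 (new)  [load 190/270]
  160 → van 2 (new)  [load 160/270]
  150 → van 3 (new)  [load 150/270]
  90 → van 2  [load 250/270]
  90 → van 3  [load 240/270]
  90 → van 4 (new)  [load 90/270]
  50 → van 1  [load 240/270]
  50 → van 4  [load 140/270]
4 vans opened.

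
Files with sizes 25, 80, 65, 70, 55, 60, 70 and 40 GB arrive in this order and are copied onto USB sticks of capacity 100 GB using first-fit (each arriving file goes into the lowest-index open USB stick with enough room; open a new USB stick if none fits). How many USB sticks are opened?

6

  25 → USB stick 1 (new)  [load 25/100]
  80 → USB stick 2 (new)  [load 80/100]
  65 → USB stick 1  [load 90/100]
  70 → USB stick 3 (new)  [load 70/100]
  55 → USB stick 4 (new)  [load 55/100]
  60 → USB stick 5 (new)  [load 60/100]
  70 → USB stick 6 (new)  [load 70/100]
  40 → USB stick 4  [load 95/100]
6 USB sticks opened.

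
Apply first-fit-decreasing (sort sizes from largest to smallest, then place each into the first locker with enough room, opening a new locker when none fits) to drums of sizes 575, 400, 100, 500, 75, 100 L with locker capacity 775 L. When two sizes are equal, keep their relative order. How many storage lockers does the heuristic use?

Sorted descending: 575, 500, 400, 100, 100, 75.
  575 → locker 1 (new)  [load 575/775]
  500 → locker 2 (new)  [load 500/775]
  400 → locker 3 (new)  [load 400/775]
  100 → locker 1  [load 675/775]
  100 → locker 1  [load 775/775]
  75 → locker 2  [load 575/775]
3 storage lockers opened.

3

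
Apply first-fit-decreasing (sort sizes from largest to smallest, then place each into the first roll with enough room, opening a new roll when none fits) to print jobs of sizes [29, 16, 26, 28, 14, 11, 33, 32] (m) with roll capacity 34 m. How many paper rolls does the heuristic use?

Sorted descending: 33, 32, 29, 28, 26, 16, 14, 11.
  33 → roll 1 (new)  [load 33/34]
  32 → roll 2 (new)  [load 32/34]
  29 → roll 3 (new)  [load 29/34]
  28 → roll 4 (new)  [load 28/34]
  26 → roll 5 (new)  [load 26/34]
  16 → roll 6 (new)  [load 16/34]
  14 → roll 6  [load 30/34]
  11 → roll 7 (new)  [load 11/34]
7 paper rolls opened.

7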